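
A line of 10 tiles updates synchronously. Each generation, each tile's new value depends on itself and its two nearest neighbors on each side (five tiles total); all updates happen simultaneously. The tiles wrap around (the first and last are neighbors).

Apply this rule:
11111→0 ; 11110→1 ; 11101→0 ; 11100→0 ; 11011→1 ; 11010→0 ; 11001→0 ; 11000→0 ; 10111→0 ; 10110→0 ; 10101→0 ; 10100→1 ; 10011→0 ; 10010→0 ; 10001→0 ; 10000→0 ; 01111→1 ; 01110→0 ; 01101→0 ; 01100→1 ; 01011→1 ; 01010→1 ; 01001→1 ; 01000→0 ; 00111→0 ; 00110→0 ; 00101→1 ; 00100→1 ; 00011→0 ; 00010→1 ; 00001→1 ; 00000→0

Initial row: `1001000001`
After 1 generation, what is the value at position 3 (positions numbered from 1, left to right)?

0

1001000100
position 3 holds 0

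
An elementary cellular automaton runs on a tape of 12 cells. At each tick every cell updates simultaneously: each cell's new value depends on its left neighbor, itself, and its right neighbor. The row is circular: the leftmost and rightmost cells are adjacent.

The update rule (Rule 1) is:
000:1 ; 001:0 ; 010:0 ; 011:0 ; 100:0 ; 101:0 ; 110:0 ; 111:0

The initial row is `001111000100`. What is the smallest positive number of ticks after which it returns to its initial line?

100000010001
001111000100

2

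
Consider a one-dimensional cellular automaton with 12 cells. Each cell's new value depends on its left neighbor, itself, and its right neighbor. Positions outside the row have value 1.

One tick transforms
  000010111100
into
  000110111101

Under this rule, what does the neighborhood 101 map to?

At position 5 the neighborhood is 101; the next row has 0 there.

0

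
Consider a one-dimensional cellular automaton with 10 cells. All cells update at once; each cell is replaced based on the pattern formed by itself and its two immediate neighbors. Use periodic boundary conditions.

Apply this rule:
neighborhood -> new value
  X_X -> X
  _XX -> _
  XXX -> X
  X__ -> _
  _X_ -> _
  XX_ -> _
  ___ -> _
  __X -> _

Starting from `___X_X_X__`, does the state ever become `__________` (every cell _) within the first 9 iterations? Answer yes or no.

yes

____X_X___
_____X____
__________
all cells are _ at iteration 3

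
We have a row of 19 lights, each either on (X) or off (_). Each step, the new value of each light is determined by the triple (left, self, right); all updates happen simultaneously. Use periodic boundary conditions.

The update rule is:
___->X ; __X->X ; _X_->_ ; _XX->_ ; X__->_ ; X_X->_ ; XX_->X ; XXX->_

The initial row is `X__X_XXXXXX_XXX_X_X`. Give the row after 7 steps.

_X_____X_XXXXXXX___

step 1: X_X_______X___X____
step 2: ____XXXXXX__XX__XXX
step 3: _XXX_____X_X_X_X__X
step 4: ___X_XXXX________X_
step 5: XXX_____X_XXXXXXX__
step 6: __X_XXXX________X_X
step 7: _X_____X_XXXXXXX___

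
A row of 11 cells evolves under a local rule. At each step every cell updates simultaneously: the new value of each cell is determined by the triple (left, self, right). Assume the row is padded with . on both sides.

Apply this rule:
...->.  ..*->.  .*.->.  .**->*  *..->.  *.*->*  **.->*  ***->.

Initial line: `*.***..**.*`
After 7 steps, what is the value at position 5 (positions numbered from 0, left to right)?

.

.**.*..***.
.***...*.*.
.*.*....*..
..*........
...........
...........  (fixed point — unchanged through step 7)
position 5 holds .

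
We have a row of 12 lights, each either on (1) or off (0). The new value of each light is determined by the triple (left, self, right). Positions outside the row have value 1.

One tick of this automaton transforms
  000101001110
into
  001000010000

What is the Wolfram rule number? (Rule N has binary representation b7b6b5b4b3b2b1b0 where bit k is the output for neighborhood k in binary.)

2

position 9: 111 → 0  (bit 7 = 0)
position 10: 110 → 0  (bit 6 = 0)
position 4: 101 → 0  (bit 5 = 0)
position 0: 100 → 0  (bit 4 = 0)
position 8: 011 → 0  (bit 3 = 0)
position 3: 010 → 0  (bit 2 = 0)
position 2: 001 → 1  (bit 1 = 1)
position 1: 000 → 0  (bit 0 = 0)
bits b7..b0 = 00000010 = 2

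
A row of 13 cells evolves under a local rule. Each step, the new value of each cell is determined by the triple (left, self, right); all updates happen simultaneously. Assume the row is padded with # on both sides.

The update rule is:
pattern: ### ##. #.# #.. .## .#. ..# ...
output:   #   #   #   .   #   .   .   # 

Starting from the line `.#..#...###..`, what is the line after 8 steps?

#####..####..

#.....#.###..
#.###..####..
#####..####..
#####..####..  (fixed point — unchanged through step 8)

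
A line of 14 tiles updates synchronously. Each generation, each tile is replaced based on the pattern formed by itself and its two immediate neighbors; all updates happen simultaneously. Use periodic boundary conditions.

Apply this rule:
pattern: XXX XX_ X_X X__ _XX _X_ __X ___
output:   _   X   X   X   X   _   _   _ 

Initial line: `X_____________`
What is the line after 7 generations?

_______X______

_X____________
__X___________
___X__________
____X_________
_____X________
______X_______
_______X______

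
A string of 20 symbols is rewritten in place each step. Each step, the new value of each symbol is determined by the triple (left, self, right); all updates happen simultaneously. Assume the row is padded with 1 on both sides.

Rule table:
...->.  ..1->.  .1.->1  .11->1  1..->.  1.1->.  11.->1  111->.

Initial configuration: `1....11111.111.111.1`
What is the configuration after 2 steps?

1....1...1.1.1.1.1.1

1....1...1.1.1.1.1.1
1....1...1.1.1.1.1.1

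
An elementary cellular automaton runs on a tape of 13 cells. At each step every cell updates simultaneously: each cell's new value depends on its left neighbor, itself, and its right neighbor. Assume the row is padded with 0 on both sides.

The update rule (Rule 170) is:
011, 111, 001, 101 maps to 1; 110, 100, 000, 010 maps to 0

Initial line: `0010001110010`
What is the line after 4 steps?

0011100100000

step 1: 0100011100100
step 2: 1000111001000
step 3: 0001110010000
step 4: 0011100100000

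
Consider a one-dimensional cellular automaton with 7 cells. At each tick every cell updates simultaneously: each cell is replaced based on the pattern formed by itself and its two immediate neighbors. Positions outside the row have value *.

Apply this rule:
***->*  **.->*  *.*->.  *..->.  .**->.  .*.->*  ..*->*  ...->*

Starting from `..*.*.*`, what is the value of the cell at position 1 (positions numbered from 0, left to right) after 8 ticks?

.**.*..
..*.*.*  (repeats tick 0; period 2)
tick 8: ..*.*.*
position 1 holds .

.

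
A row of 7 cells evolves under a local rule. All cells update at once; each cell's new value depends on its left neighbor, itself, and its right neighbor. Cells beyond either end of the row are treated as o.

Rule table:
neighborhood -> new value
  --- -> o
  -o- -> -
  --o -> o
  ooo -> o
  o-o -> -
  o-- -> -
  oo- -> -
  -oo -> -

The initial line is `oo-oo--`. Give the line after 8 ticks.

-----o-

tick 1: o-----o
tick 2: --oooo-
tick 3: -o-oo--
tick 4: ------o
tick 5: -ooooo-
tick 6: --ooo--
tick 7: -o-o--o
tick 8: -----o-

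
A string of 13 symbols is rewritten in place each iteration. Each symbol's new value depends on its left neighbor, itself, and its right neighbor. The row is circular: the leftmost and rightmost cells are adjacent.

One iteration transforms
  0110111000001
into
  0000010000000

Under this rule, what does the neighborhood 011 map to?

0

At position 1 the neighborhood is 011; the next row has 0 there.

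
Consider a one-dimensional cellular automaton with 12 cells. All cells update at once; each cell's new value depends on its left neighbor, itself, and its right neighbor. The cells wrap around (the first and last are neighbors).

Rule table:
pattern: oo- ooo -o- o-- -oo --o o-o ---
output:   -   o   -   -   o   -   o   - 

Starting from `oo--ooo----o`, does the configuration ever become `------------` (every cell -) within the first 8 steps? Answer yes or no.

o---oo-----o
----o------o
------------
all cells are - at step 3

yes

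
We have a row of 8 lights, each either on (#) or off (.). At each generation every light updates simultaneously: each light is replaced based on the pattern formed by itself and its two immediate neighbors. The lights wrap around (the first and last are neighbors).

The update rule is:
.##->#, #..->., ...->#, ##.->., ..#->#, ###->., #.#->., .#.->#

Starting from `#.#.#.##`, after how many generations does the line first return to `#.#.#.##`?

..#.#.#.
###.#.#.
#...#.#.
#.###.#.
#.#...#.
#.#.###.
#.#.#...
#.#.#.##

8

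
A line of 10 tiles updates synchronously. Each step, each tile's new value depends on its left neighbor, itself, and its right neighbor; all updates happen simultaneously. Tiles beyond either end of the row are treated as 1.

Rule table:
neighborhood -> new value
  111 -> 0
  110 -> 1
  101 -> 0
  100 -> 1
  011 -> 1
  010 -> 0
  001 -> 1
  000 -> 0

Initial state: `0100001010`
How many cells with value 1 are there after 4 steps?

5

0010010000
1101101001
0101100111
0001111100
count of 1: 5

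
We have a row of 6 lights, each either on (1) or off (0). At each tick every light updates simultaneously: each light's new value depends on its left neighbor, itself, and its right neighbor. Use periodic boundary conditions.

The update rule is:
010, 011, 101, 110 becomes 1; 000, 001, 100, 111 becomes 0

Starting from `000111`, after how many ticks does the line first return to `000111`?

000101
000111

2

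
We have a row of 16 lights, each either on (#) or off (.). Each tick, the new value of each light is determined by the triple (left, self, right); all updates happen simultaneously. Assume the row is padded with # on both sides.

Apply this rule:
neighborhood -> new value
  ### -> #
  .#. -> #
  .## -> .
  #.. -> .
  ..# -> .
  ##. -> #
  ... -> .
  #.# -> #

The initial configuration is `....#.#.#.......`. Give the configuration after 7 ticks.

........#.......

....#####.......
.....####.......
......###.......
.......##.......
........#.......
........#.......  (fixed point — unchanged through tick 7)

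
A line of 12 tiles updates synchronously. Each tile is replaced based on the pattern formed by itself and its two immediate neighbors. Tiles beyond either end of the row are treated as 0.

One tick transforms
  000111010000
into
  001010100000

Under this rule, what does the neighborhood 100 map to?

0

At position 8 the neighborhood is 100; the next row has 0 there.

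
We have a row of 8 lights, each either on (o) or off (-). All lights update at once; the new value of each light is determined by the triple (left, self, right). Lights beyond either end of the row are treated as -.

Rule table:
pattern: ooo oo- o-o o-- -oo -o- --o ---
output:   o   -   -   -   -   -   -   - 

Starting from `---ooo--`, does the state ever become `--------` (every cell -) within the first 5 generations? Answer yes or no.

generation 1: ----o---
generation 2: --------
all cells are - at generation 2

yes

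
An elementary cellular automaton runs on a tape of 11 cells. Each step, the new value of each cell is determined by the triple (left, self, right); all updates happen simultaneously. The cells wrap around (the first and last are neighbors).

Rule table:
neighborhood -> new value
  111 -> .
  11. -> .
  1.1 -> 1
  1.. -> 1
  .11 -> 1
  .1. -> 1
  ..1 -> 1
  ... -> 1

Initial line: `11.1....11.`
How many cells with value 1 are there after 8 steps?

1.1111111.1
.11......11
11.1111111.
1.11......1
.11.1111111
11.11......
1.11.111111
.11.11.....
count of 1: 4

4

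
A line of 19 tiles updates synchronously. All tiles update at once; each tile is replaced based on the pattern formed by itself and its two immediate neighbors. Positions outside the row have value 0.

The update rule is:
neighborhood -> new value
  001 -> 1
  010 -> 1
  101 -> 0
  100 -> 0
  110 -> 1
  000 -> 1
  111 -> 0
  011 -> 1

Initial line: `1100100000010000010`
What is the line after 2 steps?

1101101000010100010

1101101111110111110
1101101000010100010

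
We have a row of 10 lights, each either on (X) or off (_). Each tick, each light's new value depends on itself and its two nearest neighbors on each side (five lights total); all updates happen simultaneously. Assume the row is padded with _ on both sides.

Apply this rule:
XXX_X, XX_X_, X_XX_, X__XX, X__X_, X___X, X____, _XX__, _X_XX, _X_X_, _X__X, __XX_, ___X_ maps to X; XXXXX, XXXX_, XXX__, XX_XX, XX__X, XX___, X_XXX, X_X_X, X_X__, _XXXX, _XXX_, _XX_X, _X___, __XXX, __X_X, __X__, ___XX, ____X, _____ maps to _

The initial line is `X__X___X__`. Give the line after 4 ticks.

X__X__XX_X

_XX__XX__X
_XX_XXX_X_
_X____XX__
X__X__XX_X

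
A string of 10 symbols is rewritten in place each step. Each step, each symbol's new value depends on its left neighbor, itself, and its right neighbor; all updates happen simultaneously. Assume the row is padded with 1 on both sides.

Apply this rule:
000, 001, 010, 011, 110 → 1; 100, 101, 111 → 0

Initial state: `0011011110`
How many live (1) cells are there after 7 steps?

0111010010
0101010110
0101010110  (fixed point — unchanged through step 7)
count of 1: 5

5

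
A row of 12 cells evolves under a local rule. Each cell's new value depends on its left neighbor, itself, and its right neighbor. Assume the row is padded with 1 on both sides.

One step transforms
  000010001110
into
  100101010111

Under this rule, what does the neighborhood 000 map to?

At position 1 the neighborhood is 000; the next row has 0 there.

0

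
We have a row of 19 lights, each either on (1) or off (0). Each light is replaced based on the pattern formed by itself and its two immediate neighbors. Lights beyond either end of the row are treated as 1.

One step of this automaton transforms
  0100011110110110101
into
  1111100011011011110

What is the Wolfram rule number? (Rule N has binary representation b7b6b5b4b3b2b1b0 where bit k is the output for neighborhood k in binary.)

119

position 6: 111 → 0  (bit 7 = 0)
position 8: 110 → 1  (bit 6 = 1)
position 0: 101 → 1  (bit 5 = 1)
position 2: 100 → 1  (bit 4 = 1)
position 5: 011 → 0  (bit 3 = 0)
position 1: 010 → 1  (bit 2 = 1)
position 4: 001 → 1  (bit 1 = 1)
position 3: 000 → 1  (bit 0 = 1)
bits b7..b0 = 01110111 = 119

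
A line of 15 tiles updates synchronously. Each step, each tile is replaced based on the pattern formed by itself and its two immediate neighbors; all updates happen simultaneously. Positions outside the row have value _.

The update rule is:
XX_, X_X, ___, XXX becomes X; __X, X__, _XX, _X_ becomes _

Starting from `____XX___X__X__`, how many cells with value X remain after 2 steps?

7

XXX__X_X______X
_XX___X__XXXX__
count of X: 7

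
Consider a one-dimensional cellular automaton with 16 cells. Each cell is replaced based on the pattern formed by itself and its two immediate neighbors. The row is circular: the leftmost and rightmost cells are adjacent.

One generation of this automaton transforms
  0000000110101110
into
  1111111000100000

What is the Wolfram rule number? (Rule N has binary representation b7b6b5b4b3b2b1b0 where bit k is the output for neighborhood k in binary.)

7

position 13: 111 → 0  (bit 7 = 0)
position 8: 110 → 0  (bit 6 = 0)
position 9: 101 → 0  (bit 5 = 0)
position 15: 100 → 0  (bit 4 = 0)
position 7: 011 → 0  (bit 3 = 0)
position 10: 010 → 1  (bit 2 = 1)
position 6: 001 → 1  (bit 1 = 1)
position 0: 000 → 1  (bit 0 = 1)
bits b7..b0 = 00000111 = 7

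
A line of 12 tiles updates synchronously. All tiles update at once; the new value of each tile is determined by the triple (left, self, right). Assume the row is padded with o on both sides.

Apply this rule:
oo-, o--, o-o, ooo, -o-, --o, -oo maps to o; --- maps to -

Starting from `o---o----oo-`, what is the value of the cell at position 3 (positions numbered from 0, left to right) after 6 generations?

o

oo-ooo--oooo
oooooooooooo
oooooooooooo  (fixed point — unchanged through generation 6)
position 3 holds o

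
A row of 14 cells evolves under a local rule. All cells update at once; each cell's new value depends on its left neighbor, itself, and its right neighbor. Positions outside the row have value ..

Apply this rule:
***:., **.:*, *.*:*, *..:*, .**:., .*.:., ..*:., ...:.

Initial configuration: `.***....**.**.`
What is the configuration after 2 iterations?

...**....**.**
....**....**.*

....**....**.*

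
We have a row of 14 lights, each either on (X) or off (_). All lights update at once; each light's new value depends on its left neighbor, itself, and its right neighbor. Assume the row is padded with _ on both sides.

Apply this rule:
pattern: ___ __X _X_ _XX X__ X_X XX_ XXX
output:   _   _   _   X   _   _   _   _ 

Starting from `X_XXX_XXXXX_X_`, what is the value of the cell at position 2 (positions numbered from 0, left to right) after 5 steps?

_

step 1: __X___X_______
step 2: ______________
step 3: ______________  (fixed point — unchanged through step 5)
position 2 holds _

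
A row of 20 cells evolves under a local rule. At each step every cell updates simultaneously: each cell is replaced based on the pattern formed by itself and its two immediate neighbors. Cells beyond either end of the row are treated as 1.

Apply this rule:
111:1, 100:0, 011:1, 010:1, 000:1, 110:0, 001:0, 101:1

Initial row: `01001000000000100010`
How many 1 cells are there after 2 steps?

step 1: 11001011111110101011
step 2: 10001111111101111111
count of 1: 16

16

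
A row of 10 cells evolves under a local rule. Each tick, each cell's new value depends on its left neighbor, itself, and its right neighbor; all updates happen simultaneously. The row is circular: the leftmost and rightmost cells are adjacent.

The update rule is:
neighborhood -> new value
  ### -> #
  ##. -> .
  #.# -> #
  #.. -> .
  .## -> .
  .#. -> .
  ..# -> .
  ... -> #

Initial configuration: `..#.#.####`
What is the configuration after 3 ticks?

.....#..#.

...#.#.##.
##..#.#...
.....#..#.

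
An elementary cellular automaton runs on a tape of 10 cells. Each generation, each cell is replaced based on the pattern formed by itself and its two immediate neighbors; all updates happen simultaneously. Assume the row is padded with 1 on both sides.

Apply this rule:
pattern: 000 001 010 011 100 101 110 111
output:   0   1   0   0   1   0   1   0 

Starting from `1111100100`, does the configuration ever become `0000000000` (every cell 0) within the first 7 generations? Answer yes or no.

0000111011
1001001000
1110110101
0010010000
1101101001
0100100110
0011011010
generation 7 is 0011011010, still not uniform 0

no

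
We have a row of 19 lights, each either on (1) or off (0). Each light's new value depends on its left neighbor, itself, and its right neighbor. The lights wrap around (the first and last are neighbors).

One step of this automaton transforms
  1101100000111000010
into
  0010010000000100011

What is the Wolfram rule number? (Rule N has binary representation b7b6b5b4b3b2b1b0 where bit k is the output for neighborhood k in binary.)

52

position 11: 111 → 0  (bit 7 = 0)
position 1: 110 → 0  (bit 6 = 0)
position 2: 101 → 1  (bit 5 = 1)
position 5: 100 → 1  (bit 4 = 1)
position 0: 011 → 0  (bit 3 = 0)
position 17: 010 → 1  (bit 2 = 1)
position 9: 001 → 0  (bit 1 = 0)
position 6: 000 → 0  (bit 0 = 0)
bits b7..b0 = 00110100 = 52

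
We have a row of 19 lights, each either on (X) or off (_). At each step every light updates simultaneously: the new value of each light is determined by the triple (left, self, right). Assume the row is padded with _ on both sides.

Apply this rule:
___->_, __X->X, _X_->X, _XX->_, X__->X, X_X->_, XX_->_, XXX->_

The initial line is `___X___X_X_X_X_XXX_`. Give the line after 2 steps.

_X_______X_X_XX__XX

step 1: __XXX_XX_X_X_X____X
step 2: _X_______X_X_XX__XX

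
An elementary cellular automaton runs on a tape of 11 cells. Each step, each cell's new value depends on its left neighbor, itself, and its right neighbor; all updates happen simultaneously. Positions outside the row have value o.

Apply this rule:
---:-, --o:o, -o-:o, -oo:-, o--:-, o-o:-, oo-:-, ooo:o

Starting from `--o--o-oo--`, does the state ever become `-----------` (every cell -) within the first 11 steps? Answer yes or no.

no

step 1: -oo-oo----o
step 2: ---------o-
step 3: --------oo-
step 4: -------o---
step 5: ------oo--o
step 6: -----o---o-
step 7: ----oo--oo-
step 8: ---o---o---
step 9: --oo--oo--o
step 10: -o---o---o-
step 11: -o--oo--oo-
step 11 is -o--oo--oo-, still not uniform -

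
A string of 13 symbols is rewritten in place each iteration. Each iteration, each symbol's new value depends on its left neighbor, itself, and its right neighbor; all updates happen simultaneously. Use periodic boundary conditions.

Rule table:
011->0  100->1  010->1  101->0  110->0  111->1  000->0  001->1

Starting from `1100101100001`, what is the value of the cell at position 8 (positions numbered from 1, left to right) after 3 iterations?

0

1011100010010
1001010111110
1111010011100
position 8 holds 0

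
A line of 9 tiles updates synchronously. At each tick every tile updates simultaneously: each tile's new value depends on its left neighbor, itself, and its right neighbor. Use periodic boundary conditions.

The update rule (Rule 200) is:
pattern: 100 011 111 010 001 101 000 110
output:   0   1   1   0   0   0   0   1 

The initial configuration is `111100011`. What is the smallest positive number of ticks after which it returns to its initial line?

111100011

1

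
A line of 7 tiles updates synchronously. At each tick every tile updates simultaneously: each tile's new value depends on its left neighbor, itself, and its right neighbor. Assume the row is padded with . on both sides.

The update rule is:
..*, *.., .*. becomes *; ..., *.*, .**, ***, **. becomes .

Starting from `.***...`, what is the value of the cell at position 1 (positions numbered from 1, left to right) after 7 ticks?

*...*..
**.***.
......*
.....**
....*..
...***.
..*...*
position 1 holds .

.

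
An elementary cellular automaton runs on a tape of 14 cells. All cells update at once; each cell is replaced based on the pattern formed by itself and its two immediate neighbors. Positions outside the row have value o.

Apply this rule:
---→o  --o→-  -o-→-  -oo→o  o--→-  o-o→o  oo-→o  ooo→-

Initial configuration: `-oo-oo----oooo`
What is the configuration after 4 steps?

oo-oo--o---o-o

oooooo-oo-o---
-----ooooo--o-
-ooo-o---o---o
oo-oo--o---o-o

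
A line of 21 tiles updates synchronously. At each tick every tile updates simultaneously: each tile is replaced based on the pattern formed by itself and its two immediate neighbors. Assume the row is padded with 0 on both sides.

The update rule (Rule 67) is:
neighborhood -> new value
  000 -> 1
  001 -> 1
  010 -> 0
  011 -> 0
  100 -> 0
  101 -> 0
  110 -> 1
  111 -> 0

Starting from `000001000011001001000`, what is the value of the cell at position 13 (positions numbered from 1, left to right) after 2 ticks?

111110011101010010011
000010100100000100101
position 13 holds 0

0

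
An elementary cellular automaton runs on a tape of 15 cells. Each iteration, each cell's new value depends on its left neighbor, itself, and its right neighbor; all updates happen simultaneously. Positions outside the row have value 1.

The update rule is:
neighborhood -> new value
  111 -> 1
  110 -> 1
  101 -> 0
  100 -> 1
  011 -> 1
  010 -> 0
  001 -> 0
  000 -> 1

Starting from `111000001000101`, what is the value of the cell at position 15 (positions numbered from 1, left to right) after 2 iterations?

111111100110001
111111110111101
position 15 holds 1

1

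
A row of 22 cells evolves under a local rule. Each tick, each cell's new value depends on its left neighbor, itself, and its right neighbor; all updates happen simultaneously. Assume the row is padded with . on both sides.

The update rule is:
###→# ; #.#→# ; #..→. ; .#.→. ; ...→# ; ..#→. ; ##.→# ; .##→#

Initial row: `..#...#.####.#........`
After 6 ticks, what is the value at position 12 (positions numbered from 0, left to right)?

#

#...#..######..#######
..#....######..#######
#...##.######..#######
..#.#########..#######
#..##########..#######
...##########..#######
position 12 holds #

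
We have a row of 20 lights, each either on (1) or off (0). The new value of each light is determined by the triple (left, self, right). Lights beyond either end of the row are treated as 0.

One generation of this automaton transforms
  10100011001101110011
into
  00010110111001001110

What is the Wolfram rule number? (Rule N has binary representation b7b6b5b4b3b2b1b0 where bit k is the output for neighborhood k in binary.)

position 14: 111 → 0  (bit 7 = 0)
position 7: 110 → 0  (bit 6 = 0)
position 1: 101 → 0  (bit 5 = 0)
position 3: 100 → 1  (bit 4 = 1)
position 6: 011 → 1  (bit 3 = 1)
position 0: 010 → 0  (bit 2 = 0)
position 5: 001 → 1  (bit 1 = 1)
position 4: 000 → 0  (bit 0 = 0)
bits b7..b0 = 00011010 = 26

26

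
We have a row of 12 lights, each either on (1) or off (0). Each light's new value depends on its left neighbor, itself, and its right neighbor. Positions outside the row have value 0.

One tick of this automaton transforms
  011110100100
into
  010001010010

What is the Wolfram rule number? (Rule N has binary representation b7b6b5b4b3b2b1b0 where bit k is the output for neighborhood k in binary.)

position 2: 111 → 0  (bit 7 = 0)
position 4: 110 → 0  (bit 6 = 0)
position 5: 101 → 1  (bit 5 = 1)
position 7: 100 → 1  (bit 4 = 1)
position 1: 011 → 1  (bit 3 = 1)
position 6: 010 → 0  (bit 2 = 0)
position 0: 001 → 0  (bit 1 = 0)
position 11: 000 → 0  (bit 0 = 0)
bits b7..b0 = 00111000 = 56

56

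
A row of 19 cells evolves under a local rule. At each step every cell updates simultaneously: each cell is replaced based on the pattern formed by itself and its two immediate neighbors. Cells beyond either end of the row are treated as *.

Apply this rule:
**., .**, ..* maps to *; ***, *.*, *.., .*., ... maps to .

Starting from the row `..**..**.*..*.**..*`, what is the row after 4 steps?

........*..***....*

.***.***...*..**.**
.*.*.*.*..*..***.*.
.........*..**.*...
........*..***....*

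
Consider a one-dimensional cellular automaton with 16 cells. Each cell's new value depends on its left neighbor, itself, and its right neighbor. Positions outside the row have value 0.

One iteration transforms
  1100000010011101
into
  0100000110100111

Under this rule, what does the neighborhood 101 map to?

1

At position 14 the neighborhood is 101; the next row has 1 there.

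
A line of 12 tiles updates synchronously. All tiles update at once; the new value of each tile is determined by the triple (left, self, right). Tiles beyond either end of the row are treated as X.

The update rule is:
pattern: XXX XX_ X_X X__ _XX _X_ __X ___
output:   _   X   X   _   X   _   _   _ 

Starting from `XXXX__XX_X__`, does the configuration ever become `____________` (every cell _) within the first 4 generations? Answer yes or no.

yes

___X__XXX___
______X_X___
_______X____
____________
all cells are _ at generation 4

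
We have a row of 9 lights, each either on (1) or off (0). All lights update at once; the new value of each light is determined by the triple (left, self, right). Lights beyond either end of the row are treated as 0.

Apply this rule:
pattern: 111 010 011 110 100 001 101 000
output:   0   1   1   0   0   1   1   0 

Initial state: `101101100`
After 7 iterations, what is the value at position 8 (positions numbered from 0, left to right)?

111011000
100110000
101100000
111000000
100000000
100000000  (fixed point — unchanged through iteration 7)
position 8 holds 0

0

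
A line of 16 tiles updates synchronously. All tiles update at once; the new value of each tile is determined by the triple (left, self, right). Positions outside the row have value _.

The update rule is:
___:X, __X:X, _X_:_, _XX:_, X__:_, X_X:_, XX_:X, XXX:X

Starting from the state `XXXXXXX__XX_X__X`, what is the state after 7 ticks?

tick 1: _XXXXXX_X_X___X_
tick 2: X_XXXXX_____XX__
tick 3: ___XXXX_XXXX_X_X
tick 4: XXX_XXX__XXX____
tick 5: _XX__XX_X_XX_XXX
tick 6: X_X_X_X____X__XX
tick 7: ________XXX__X_X

________XXX__X_X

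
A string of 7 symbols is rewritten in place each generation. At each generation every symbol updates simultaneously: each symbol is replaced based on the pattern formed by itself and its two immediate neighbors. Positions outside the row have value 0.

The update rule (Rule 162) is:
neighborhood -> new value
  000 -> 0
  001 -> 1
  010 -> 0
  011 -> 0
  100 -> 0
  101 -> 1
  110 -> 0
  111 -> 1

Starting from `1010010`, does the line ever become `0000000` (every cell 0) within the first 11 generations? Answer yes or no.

0100100
1001000
0010000
0100000
1000000
0000000
all cells are 0 at generation 6

yes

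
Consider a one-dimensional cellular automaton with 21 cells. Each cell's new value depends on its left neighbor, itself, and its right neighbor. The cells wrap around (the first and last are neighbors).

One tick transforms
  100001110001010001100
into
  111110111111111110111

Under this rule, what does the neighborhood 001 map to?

1

At position 4 the neighborhood is 001; the next row has 1 there.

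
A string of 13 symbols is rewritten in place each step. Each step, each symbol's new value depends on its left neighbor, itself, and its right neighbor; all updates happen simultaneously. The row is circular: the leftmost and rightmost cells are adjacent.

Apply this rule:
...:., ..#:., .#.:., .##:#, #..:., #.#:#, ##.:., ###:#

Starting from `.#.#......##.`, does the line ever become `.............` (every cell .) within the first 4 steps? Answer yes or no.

..#.......#..
.............
all cells are . at step 2

yes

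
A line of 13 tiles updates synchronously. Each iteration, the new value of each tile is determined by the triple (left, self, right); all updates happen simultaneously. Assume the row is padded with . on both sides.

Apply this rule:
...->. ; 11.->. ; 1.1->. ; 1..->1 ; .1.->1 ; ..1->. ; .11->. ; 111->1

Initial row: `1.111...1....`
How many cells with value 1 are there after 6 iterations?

1..1.1..11...
11.1.11...1..
...1...1..11.
...11..11...1
.....1...1..1
.....11..11.1
count of 1: 5

5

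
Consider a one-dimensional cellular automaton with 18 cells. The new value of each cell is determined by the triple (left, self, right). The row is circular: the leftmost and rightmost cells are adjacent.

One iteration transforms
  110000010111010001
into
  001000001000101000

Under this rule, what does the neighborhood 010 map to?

0

At position 7 the neighborhood is 010; the next row has 0 there.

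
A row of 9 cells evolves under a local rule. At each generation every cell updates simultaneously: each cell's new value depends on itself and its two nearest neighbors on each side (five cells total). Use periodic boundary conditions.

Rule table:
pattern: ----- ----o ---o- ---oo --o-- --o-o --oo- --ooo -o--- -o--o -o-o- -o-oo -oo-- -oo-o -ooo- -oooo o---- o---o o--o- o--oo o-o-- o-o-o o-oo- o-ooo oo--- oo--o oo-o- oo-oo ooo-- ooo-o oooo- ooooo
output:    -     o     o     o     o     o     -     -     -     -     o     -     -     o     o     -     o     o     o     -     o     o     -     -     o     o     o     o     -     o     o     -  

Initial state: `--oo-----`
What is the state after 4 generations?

oo--oo---
--o---ooo
ooo-oo-o-
-ooo-ooo-

-ooo-ooo-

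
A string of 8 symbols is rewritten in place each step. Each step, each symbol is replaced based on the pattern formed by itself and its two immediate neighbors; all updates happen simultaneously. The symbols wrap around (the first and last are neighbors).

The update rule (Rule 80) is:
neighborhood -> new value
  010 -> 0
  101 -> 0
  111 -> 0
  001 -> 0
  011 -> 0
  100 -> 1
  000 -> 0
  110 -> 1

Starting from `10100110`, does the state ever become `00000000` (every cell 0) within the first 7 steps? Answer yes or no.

no

step 1: 00010010
step 2: 00001001
step 3: 10000100
step 4: 01000010
step 5: 00100001
step 6: 10010000
step 7: 01001000
step 7 is 01001000, still not uniform 0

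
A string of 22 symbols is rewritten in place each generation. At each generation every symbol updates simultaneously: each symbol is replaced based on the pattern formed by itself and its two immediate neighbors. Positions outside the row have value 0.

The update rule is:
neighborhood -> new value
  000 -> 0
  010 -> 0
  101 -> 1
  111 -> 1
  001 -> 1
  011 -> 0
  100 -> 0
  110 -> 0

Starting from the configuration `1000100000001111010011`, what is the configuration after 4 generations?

1000000010100100100000

0001000000010110100100
0010000000101001001000
0100000001010010010000
1000000010100100100000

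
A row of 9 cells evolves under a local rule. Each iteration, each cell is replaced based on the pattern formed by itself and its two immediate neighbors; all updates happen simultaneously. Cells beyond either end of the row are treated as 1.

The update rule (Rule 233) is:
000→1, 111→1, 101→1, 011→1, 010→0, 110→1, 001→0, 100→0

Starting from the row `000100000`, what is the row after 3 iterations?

100011111

iteration 1: 010001110
iteration 2: 100101111
iteration 3: 100011111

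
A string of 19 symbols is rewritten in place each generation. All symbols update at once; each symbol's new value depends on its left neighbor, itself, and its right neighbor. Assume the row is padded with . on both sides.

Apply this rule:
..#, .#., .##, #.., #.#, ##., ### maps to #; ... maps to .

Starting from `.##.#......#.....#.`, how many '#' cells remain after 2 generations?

16

######....###...###
#######..#####.####
count of #: 16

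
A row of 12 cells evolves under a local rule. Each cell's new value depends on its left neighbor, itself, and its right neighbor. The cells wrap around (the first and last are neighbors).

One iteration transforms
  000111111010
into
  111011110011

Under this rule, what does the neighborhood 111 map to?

1

At position 4 the neighborhood is 111; the next row has 1 there.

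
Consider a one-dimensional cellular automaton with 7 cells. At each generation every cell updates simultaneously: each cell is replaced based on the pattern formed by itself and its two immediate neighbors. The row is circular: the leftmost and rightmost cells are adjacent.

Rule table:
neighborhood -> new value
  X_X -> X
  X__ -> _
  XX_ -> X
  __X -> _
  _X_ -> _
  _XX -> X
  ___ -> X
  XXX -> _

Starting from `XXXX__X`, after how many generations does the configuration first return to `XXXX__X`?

___X__X
_X_____
___XXXX
_X_X__X
X_X____
_X__XX_
____XX_
XXX_XX_
X_XXXXX
XXX____
X_X_XX_
_X_XXXX
X_XX__X
XXXX__X

14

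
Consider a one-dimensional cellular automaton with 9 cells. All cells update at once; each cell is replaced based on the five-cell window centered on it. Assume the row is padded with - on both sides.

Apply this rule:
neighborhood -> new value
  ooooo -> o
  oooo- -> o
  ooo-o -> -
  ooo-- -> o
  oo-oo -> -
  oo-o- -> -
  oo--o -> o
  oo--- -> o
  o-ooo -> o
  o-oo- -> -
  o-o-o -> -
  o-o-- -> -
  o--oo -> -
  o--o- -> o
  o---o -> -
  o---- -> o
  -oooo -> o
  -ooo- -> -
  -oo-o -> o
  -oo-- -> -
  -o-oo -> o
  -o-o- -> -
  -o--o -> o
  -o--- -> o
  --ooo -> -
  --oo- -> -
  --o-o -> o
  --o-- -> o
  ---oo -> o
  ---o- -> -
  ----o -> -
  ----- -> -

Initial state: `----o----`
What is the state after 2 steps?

---o--ooo

step 1: ----ooo--
step 2: ---o--ooo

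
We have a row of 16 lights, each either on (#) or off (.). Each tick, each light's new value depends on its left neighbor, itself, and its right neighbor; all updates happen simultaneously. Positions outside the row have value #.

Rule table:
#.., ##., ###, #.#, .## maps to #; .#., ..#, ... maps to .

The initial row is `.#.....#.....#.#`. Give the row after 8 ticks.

########.#...###

#.#.....#.....##
##.#.....#....##
###.#.....#...##
####.#.....#..##
#####.#.....#.##
######.#.....###
#######.#....###
########.#...###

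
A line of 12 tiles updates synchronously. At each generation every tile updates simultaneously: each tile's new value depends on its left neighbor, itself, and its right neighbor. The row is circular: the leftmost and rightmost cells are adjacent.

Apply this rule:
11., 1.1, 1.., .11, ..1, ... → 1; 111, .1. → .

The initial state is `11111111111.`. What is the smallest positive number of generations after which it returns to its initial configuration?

2

1.........11
11111111111.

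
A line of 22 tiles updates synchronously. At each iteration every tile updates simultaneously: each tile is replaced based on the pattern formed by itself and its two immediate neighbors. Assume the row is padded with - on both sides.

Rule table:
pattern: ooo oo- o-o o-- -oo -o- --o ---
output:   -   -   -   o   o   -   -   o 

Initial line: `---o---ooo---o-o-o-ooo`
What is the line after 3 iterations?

-----oo-----o-----o-o-

oo--oo-o--oo-------o--
o-o-o---o-o-oooooo--oo
-----oo-----o-----o-o-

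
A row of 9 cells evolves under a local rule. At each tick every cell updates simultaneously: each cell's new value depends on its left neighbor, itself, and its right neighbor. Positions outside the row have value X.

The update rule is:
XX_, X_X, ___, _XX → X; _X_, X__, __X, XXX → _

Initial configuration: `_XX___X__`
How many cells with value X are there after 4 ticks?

3

tick 1: XXX_X____
tick 2: __XX__XX_
tick 3: __XX__XXX
tick 4: __XX__X__
count of X: 3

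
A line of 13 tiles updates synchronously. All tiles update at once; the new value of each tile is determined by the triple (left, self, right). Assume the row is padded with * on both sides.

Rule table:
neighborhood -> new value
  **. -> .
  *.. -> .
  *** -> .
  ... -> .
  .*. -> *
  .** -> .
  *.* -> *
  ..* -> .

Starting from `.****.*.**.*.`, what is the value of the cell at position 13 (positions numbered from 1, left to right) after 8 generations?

*....***..***
.............
.............  (fixed point — unchanged through generation 8)
position 13 holds .

.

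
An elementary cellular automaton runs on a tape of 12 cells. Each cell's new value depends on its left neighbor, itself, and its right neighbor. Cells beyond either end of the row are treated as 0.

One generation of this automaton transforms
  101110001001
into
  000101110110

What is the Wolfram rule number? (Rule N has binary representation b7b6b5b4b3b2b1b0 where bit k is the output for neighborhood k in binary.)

147

position 3: 111 → 1  (bit 7 = 1)
position 4: 110 → 0  (bit 6 = 0)
position 1: 101 → 0  (bit 5 = 0)
position 5: 100 → 1  (bit 4 = 1)
position 2: 011 → 0  (bit 3 = 0)
position 0: 010 → 0  (bit 2 = 0)
position 7: 001 → 1  (bit 1 = 1)
position 6: 000 → 1  (bit 0 = 1)
bits b7..b0 = 10010011 = 147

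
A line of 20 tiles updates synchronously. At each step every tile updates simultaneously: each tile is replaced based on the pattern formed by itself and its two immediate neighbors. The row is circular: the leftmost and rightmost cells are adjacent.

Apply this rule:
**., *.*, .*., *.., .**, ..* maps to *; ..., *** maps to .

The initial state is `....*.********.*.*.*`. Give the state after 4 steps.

*..****......*******
****..**....**......
*..******..****....*
****....****..**..**

****....****..**..**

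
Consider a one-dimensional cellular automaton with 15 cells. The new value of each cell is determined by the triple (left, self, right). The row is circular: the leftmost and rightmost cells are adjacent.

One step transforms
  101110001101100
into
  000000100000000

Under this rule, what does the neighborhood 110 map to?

At position 4 the neighborhood is 110; the next row has 0 there.

0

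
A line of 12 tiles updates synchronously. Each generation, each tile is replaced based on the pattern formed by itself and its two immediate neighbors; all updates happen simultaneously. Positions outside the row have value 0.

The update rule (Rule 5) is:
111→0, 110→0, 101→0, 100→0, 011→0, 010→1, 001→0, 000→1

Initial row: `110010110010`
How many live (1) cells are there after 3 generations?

2

generation 1: 000010000010
generation 2: 111010111010
generation 3: 000010000010
count of 1: 2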